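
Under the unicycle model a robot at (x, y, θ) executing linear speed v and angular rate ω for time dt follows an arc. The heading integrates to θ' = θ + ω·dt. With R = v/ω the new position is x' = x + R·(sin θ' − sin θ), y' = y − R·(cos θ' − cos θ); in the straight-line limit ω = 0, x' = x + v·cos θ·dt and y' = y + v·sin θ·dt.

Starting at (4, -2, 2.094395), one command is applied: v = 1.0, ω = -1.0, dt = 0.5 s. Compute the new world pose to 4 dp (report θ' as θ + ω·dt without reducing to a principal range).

θ' = 2.0944 + -1.0·0.5 = 1.5944
R = v/ω = 1.0/-1.0 = -1.0000
x' = 4 + -1.0000·(sin 1.5944 − sin 2.0944) = 3.8663
y' = -2 − -1.0000·(cos 1.5944 − cos 2.0944) = -1.5236

(3.8663, -1.5236, 1.5944)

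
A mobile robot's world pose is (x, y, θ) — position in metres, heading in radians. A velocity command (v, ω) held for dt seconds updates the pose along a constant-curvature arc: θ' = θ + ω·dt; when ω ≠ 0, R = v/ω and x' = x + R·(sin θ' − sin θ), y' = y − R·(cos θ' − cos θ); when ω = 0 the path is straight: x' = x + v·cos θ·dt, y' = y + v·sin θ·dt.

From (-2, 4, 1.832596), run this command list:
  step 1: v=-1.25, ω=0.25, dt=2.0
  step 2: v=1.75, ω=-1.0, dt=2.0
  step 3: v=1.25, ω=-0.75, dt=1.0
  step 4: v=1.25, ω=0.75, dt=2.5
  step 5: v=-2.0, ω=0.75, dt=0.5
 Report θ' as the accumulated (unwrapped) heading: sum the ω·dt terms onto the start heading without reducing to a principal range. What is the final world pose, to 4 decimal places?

(3.5318, 4.9971, 1.8326)

step 1: θ'=2.3326 (R=-5.0000) → pose (-0.7883, 1.8430, 2.3326)
step 2: θ'=0.3326 (R=-1.7500) → pose (-0.0934, 4.7050, 0.3326)
step 3: θ'=-0.4174 (R=-1.6667) → pose (1.1264, 4.6532, -0.4174)
step 4: θ'=1.4576 (R=1.6667) → pose (3.4580, 5.9885, 1.4576)
step 5: θ'=1.8326 (R=-2.6667) → pose (3.5318, 4.9971, 1.8326)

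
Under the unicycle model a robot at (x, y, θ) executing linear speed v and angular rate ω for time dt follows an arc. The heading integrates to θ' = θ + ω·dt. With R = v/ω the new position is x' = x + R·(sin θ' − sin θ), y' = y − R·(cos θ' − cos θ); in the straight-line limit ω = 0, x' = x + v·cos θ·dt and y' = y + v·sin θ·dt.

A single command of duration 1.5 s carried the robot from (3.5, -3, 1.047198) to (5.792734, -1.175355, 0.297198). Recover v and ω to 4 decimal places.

Δθ = 0.297198 − 1.047198 = -0.750000
ω = Δθ/dt = -0.750000/1.5 = -0.5000
R = Δx/(sin θ' − sin θ) = -4.0000
v = R·ω = -4.0000·-0.5000 = 2.0000

v = 2.0000, ω = -0.5000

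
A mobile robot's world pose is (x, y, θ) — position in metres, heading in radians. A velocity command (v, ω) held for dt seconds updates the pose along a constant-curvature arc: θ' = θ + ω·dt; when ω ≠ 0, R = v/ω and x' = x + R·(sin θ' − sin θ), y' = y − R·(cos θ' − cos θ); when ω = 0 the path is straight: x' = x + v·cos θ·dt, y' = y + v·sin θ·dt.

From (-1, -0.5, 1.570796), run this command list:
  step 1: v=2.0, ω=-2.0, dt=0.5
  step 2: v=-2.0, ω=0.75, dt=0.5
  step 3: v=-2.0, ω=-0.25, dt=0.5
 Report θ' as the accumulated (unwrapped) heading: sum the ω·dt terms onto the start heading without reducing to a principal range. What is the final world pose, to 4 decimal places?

step 1: θ'=0.5708 (R=-1.0000) → pose (-0.5403, 0.3415, 0.5708)
step 2: θ'=0.9458 (R=-2.6667) → pose (-1.2621, -0.3422, 0.9458)
step 3: θ'=0.8208 (R=8.0000) → pose (-1.8963, -1.1145, 0.8208)

(-1.8963, -1.1145, 0.8208)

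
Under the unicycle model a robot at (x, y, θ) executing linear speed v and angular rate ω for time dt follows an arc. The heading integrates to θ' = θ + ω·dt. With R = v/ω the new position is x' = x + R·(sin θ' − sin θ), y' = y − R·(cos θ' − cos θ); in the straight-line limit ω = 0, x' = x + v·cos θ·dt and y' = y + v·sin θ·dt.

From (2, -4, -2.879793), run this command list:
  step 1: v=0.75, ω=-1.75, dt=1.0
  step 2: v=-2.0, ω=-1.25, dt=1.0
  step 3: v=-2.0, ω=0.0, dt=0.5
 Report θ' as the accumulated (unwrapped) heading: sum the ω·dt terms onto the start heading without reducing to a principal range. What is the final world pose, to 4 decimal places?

step 1: θ'=-4.6298 (R=-0.4286) → pose (1.4620, -3.6214, -4.6298)
step 2: θ'=-5.8798 (R=1.6000) → pose (0.4955, -5.2250, -5.8798)
step 3: θ'=-5.8798 (straight) → pose (-0.4242, -5.6175, -5.8798)

(-0.4242, -5.6175, -5.8798)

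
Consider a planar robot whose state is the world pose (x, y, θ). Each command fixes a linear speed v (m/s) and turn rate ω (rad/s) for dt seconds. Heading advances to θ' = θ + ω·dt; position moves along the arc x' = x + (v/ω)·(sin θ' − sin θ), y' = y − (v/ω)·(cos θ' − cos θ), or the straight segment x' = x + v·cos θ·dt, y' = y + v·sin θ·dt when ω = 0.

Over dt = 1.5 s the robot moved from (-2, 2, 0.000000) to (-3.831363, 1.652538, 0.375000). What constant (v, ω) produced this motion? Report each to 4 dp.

Δθ = 0.375000 − 0.000000 = 0.375000
ω = Δθ/dt = 0.375000/1.5 = 0.2500
R = Δx/(sin θ' − sin θ) = -5.0000
v = R·ω = -5.0000·0.2500 = -1.2500

v = -1.2500, ω = 0.2500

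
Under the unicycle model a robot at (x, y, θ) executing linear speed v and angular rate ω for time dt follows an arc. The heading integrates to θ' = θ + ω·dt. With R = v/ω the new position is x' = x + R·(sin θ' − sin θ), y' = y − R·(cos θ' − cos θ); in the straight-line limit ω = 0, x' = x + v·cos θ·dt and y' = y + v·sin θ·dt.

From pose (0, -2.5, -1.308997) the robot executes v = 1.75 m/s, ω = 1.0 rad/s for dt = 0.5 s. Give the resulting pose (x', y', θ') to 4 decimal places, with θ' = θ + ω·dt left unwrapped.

θ' = -1.3090 + 1.0·0.5 = -0.8090
R = v/ω = 1.75/1.0 = 1.7500
x' = 0 + 1.7500·(sin -0.8090 − sin -1.3090) = 0.4241
y' = -2.5 − 1.7500·(cos -0.8090 − cos -1.3090) = -3.2550

(0.4241, -3.2550, -0.8090)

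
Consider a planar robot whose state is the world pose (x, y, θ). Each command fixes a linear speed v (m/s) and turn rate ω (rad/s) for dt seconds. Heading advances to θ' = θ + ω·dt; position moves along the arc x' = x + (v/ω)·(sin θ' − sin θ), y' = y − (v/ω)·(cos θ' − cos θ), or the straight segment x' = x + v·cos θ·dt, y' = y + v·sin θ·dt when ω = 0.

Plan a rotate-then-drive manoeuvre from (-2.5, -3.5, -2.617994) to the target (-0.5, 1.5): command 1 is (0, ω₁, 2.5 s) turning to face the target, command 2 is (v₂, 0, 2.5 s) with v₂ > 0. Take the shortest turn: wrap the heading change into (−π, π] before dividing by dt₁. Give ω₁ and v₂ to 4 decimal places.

heading to target = atan2(1.5−-3.5, -0.5−-2.5) = 1.1903
Δθ = wrap(1.1903 − -2.6180) = -2.4749; ω₁ = Δθ/dt₁ = -0.9900
distance = √((-0.5−-2.5)² + (1.5−-3.5)²) = 5.3852; v₂ = distance/dt₂ = 2.1541

ω₁ = -0.9900, v₂ = 2.1541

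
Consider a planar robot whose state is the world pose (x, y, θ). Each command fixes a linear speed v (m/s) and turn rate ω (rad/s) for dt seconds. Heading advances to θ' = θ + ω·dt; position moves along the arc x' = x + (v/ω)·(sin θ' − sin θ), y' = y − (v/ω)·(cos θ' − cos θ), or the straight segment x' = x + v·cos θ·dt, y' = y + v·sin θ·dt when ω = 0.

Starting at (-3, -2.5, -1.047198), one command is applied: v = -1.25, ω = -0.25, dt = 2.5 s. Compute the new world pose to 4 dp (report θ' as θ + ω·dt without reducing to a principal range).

(-3.6442, 0.5061, -1.6722)

θ' = -1.0472 + -0.25·2.5 = -1.6722
R = v/ω = -1.25/-0.25 = 5.0000
x' = -3 + 5.0000·(sin -1.6722 − sin -1.0472) = -3.6442
y' = -2.5 − 5.0000·(cos -1.6722 − cos -1.0472) = 0.5061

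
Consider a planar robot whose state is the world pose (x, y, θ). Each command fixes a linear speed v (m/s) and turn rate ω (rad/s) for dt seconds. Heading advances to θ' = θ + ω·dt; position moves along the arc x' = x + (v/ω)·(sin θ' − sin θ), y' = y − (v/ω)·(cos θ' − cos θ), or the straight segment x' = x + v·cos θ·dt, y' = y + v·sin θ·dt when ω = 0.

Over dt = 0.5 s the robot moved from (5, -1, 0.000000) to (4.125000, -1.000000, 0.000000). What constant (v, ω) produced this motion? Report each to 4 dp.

v = -1.7500, ω = 0.0000

Δθ = 0.000000 − 0.000000 = 0.000000
ω = Δθ/dt = 0.000000/0.5 = 0.0000
ω = 0 → v = (Δx·cos θ + Δy·sin θ)/dt = -1.7500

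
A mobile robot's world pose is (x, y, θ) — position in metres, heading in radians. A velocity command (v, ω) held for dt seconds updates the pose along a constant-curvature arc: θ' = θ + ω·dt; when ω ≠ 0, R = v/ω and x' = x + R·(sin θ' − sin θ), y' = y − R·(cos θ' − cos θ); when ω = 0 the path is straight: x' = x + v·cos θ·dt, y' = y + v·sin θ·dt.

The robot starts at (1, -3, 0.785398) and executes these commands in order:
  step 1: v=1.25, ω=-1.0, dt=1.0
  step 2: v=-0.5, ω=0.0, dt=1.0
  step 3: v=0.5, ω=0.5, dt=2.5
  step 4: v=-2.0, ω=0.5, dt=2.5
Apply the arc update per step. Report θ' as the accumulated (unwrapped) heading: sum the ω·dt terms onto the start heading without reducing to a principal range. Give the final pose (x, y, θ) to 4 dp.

step 1: θ'=-0.2146 (R=-1.2500) → pose (2.1501, -2.6626, -0.2146)
step 2: θ'=-0.2146 (straight) → pose (1.6616, -2.5561, -0.2146)
step 3: θ'=1.0354 (R=1.0000) → pose (2.7346, -2.0892, 1.0354)
step 4: θ'=2.2854 (R=-4.0000) → pose (3.1534, -6.7512, 2.2854)

(3.1534, -6.7512, 2.2854)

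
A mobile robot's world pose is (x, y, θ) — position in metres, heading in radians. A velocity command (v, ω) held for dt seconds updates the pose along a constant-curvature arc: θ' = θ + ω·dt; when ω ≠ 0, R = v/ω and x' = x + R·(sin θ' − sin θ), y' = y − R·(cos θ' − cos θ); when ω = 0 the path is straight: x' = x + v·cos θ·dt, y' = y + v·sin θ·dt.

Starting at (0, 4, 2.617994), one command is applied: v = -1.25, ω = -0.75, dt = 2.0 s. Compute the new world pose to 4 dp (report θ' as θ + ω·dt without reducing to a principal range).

(0.6654, 1.8275, 1.1180)

θ' = 2.6180 + -0.75·2.0 = 1.1180
R = v/ω = -1.25/-0.75 = 1.6667
x' = 0 + 1.6667·(sin 1.1180 − sin 2.6180) = 0.6654
y' = 4 − 1.6667·(cos 1.1180 − cos 2.6180) = 1.8275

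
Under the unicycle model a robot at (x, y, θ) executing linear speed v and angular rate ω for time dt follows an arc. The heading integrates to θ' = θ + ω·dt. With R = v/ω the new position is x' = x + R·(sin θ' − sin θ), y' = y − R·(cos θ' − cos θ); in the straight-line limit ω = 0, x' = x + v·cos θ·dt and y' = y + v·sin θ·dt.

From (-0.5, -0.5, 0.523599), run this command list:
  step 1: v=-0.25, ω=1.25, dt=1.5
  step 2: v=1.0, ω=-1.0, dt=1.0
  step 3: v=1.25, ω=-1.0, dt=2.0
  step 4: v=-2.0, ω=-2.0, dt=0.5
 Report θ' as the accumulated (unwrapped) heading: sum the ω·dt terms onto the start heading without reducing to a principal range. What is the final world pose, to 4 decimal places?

step 1: θ'=2.3986 (R=-0.2000) → pose (-0.5353, -0.8205, 2.3986)
step 2: θ'=1.3986 (R=-1.0000) → pose (-0.8440, 0.0873, 1.3986)
step 3: θ'=-0.6014 (R=-1.2500) → pose (1.0947, 0.9038, -0.6014)
step 4: θ'=-1.6014 (R=1.0000) → pose (0.6610, 1.7589, -1.6014)

(0.6610, 1.7589, -1.6014)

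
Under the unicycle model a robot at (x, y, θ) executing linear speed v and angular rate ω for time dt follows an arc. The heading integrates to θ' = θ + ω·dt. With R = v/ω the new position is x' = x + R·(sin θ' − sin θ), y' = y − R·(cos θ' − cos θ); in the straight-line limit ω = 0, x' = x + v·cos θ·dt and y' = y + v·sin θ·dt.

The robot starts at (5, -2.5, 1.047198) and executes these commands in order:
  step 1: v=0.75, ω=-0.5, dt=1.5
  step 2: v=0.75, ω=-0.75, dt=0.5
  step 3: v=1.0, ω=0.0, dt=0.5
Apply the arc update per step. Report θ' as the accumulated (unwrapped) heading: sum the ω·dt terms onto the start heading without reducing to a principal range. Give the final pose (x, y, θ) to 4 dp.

(6.7288, -1.8138, -0.0778)

step 1: θ'=0.2972 (R=-1.5000) → pose (5.8598, -1.8158, 0.2972)
step 2: θ'=-0.0778 (R=-1.0000) → pose (6.2303, -1.7749, -0.0778)
step 3: θ'=-0.0778 (straight) → pose (6.7288, -1.8138, -0.0778)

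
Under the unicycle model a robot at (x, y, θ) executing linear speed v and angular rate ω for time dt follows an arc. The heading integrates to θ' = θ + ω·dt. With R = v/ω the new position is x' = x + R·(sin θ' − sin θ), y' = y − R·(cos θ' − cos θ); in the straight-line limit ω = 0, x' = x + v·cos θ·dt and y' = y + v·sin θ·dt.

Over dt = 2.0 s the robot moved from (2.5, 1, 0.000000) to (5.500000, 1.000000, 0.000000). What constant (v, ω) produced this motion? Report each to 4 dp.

v = 1.5000, ω = 0.0000

Δθ = 0.000000 − 0.000000 = 0.000000
ω = Δθ/dt = 0.000000/2.0 = 0.0000
ω = 0 → v = (Δx·cos θ + Δy·sin θ)/dt = 1.5000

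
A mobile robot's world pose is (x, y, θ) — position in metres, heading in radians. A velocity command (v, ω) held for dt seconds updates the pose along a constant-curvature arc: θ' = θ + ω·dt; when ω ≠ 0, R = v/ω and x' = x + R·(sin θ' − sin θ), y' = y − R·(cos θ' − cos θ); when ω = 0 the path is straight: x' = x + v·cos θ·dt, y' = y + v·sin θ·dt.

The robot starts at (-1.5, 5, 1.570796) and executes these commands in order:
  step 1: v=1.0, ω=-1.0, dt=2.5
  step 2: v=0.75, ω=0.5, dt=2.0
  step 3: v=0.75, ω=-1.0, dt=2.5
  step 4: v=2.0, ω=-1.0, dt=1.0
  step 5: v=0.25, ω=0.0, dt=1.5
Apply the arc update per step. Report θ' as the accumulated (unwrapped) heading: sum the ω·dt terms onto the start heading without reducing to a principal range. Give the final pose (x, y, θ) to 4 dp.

step 1: θ'=-0.9292 (R=-1.0000) → pose (0.3011, 5.5985, -0.9292)
step 2: θ'=0.0708 (R=1.5000) → pose (1.6090, 4.9999, 0.0708)
step 3: θ'=-2.4292 (R=-0.7500) → pose (2.1523, 3.6842, -2.4292)
step 4: θ'=-3.4292 (R=-2.0000) → pose (0.2776, 3.2800, -3.4292)
step 5: θ'=-3.4292 (straight) → pose (-0.0820, 3.3863, -3.4292)

(-0.0820, 3.3863, -3.4292)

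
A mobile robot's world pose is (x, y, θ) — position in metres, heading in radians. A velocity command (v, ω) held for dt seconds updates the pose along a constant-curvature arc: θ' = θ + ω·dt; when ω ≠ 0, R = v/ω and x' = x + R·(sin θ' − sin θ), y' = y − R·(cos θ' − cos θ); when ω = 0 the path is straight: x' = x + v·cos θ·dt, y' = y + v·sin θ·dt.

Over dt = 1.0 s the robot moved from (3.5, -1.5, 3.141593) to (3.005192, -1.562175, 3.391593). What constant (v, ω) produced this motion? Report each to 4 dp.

v = 0.5000, ω = 0.2500

Δθ = 3.391593 − 3.141593 = 0.250000
ω = Δθ/dt = 0.250000/1.0 = 0.2500
R = Δx/(sin θ' − sin θ) = 2.0000
v = R·ω = 2.0000·0.2500 = 0.5000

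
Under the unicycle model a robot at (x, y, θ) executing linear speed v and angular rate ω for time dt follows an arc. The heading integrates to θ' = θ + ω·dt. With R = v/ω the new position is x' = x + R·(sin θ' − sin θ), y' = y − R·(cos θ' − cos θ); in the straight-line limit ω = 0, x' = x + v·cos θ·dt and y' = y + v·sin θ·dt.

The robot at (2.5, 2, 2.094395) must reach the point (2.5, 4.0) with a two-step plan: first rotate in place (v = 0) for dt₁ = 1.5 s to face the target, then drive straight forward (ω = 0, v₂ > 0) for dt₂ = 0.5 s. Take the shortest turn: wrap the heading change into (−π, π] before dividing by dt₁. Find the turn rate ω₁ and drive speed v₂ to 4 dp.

heading to target = atan2(4−2, 2.5−2.5) = 1.5708
Δθ = wrap(1.5708 − 2.0944) = -0.5236; ω₁ = Δθ/dt₁ = -0.3491
distance = √((2.5−2.5)² + (4−2)²) = 2.0000; v₂ = distance/dt₂ = 4.0000

ω₁ = -0.3491, v₂ = 4.0000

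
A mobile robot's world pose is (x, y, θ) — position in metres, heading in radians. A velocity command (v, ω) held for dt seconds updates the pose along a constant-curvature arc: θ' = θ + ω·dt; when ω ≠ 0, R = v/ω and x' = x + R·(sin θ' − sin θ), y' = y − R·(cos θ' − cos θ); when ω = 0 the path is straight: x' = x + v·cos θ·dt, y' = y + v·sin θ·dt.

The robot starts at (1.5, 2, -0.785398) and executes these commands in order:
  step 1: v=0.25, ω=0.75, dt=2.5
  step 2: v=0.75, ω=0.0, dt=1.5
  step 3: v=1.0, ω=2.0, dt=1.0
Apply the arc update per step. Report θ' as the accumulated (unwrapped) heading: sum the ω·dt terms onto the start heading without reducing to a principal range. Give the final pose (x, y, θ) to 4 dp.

step 1: θ'=1.0896 (R=0.3333) → pose (2.0312, 2.0814, 1.0896)
step 2: θ'=1.0896 (straight) → pose (2.5519, 3.0787, 1.0896)
step 3: θ'=3.0896 (R=0.5000) → pose (2.1346, 3.8094, 3.0896)

(2.1346, 3.8094, 3.0896)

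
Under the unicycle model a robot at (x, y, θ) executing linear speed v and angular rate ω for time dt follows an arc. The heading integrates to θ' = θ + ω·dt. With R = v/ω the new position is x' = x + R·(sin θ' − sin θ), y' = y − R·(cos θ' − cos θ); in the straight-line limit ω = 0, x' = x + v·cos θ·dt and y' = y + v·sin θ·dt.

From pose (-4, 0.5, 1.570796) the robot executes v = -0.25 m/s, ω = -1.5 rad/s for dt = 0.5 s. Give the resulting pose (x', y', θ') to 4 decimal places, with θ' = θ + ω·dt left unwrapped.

(-4.0447, 0.3864, 0.8208)

θ' = 1.5708 + -1.5·0.5 = 0.8208
R = v/ω = -0.25/-1.5 = 0.1667
x' = -4 + 0.1667·(sin 0.8208 − sin 1.5708) = -4.0447
y' = 0.5 − 0.1667·(cos 0.8208 − cos 1.5708) = 0.3864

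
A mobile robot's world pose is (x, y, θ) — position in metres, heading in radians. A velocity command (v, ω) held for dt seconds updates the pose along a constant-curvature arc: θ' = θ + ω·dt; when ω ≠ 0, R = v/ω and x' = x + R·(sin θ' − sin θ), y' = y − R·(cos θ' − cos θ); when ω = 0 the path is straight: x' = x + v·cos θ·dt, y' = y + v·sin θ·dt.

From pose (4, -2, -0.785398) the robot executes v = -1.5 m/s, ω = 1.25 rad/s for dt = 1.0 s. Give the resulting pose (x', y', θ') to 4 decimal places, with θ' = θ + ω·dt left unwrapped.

θ' = -0.7854 + 1.25·1.0 = 0.4646
R = v/ω = -1.5/1.25 = -1.2000
x' = 4 + -1.2000·(sin 0.4646 − sin -0.7854) = 2.6138
y' = -2 − -1.2000·(cos 0.4646 − cos -0.7854) = -1.7757

(2.6138, -1.7757, 0.4646)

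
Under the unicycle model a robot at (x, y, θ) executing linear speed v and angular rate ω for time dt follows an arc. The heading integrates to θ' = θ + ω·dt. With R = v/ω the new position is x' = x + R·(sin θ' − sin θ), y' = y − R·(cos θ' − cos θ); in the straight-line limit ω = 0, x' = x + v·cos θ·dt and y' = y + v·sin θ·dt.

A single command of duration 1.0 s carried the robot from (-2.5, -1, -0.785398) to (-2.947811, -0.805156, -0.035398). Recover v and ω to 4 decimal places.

v = -0.5000, ω = 0.7500

Δθ = -0.035398 − -0.785398 = 0.750000
ω = Δθ/dt = 0.750000/1.0 = 0.7500
R = Δx/(sin θ' − sin θ) = -0.6667
v = R·ω = -0.6667·0.7500 = -0.5000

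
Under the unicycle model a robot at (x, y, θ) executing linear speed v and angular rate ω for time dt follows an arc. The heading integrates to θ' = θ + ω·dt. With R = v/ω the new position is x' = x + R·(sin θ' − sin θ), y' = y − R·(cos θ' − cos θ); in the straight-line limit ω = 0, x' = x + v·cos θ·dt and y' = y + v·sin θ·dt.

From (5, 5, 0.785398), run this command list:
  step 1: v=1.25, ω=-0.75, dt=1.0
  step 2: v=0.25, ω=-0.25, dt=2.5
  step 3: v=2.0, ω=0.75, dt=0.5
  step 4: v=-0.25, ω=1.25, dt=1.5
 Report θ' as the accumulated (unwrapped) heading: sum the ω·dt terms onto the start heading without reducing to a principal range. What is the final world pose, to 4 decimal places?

step 1: θ'=0.0354 (R=-1.6667) → pose (6.1195, 5.4871, 0.0354)
step 2: θ'=-0.5896 (R=-1.0000) → pose (6.7109, 5.3189, -0.5896)
step 3: θ'=-0.2146 (R=2.6667) → pose (7.6258, 4.9298, -0.2146)
step 4: θ'=1.6604 (R=-0.2000) → pose (7.3840, 4.7165, 1.6604)

(7.3840, 4.7165, 1.6604)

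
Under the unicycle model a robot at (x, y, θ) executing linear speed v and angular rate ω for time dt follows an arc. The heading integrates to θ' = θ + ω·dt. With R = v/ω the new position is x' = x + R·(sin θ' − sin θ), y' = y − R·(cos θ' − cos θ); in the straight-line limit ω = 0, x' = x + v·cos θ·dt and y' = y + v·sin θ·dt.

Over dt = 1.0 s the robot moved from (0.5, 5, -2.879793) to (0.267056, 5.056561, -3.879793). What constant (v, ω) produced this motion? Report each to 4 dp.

Δθ = -3.879793 − -2.879793 = -1.000000
ω = Δθ/dt = -1.000000/1.0 = -1.0000
R = Δx/(sin θ' − sin θ) = -0.2500
v = R·ω = -0.2500·-1.0000 = 0.2500

v = 0.2500, ω = -1.0000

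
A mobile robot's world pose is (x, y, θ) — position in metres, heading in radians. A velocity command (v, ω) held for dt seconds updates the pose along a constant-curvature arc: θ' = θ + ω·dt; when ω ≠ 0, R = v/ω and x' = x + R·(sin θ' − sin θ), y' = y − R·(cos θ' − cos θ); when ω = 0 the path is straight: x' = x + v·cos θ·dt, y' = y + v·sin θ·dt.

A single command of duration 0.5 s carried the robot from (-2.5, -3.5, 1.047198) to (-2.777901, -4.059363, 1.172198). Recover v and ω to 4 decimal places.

Δθ = 1.172198 − 1.047198 = 0.125000
ω = Δθ/dt = 0.125000/0.5 = 0.2500
R = −Δy/(cos θ' − cos θ) = -5.0000
v = R·ω = -5.0000·0.2500 = -1.2500

v = -1.2500, ω = 0.2500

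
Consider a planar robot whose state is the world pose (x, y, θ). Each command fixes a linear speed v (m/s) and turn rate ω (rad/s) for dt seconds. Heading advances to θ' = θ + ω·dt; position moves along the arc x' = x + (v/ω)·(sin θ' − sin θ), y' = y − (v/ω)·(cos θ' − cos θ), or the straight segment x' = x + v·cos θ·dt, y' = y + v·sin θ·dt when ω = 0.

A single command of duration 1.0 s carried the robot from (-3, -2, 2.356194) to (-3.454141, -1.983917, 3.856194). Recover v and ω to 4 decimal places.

Δθ = 3.856194 − 2.356194 = 1.500000
ω = Δθ/dt = 1.500000/1.0 = 1.5000
R = Δx/(sin θ' − sin θ) = 0.3333
v = R·ω = 0.3333·1.5000 = 0.5000

v = 0.5000, ω = 1.5000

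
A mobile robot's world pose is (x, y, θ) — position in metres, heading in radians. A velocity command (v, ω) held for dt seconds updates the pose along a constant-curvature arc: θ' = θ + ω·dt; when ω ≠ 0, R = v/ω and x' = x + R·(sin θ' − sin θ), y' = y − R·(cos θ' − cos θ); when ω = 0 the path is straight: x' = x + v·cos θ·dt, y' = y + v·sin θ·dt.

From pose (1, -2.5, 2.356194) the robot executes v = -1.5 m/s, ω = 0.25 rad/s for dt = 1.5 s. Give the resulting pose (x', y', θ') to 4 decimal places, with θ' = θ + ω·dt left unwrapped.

(2.8488, -3.7591, 2.7312)

θ' = 2.3562 + 0.25·1.5 = 2.7312
R = v/ω = -1.5/0.25 = -6.0000
x' = 1 + -6.0000·(sin 2.7312 − sin 2.3562) = 2.8488
y' = -2.5 − -6.0000·(cos 2.7312 − cos 2.3562) = -3.7591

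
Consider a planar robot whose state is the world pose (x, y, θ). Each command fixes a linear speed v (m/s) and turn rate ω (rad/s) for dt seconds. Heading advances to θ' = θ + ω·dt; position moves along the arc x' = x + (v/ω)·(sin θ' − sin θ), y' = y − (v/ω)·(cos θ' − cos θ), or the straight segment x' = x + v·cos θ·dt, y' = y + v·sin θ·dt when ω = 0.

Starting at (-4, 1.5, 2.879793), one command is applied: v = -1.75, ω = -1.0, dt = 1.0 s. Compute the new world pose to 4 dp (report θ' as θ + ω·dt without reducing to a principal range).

θ' = 2.8798 + -1.0·1.0 = 1.8798
R = v/ω = -1.75/-1.0 = 1.7500
x' = -4 + 1.7500·(sin 1.8798 − sin 2.8798) = -2.7858
y' = 1.5 − 1.7500·(cos 1.8798 − cos 2.8798) = 0.3418

(-2.7858, 0.3418, 1.8798)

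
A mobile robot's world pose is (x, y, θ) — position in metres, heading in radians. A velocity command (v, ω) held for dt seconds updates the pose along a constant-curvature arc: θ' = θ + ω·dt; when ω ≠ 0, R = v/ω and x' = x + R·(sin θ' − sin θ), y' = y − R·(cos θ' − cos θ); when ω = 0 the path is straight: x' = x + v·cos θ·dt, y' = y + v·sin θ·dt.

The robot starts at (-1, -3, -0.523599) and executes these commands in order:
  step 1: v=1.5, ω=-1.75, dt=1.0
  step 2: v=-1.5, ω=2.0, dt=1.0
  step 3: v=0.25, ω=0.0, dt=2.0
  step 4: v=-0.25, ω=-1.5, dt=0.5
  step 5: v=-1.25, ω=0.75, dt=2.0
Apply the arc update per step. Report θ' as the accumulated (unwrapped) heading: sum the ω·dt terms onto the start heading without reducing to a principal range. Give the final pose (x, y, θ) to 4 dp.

(-2.9477, -2.5369, 0.4764)

step 1: θ'=-2.2736 (R=-0.8571) → pose (-0.7745, -4.2963, -2.2736)
step 2: θ'=-0.2736 (R=-0.7500) → pose (-1.1442, -3.0895, -0.2736)
step 3: θ'=-0.2736 (straight) → pose (-0.6628, -3.2246, -0.2736)
step 4: θ'=-1.0236 (R=0.1667) → pose (-0.7601, -3.1508, -1.0236)
step 5: θ'=0.4764 (R=-1.6667) → pose (-2.9477, -2.5369, 0.4764)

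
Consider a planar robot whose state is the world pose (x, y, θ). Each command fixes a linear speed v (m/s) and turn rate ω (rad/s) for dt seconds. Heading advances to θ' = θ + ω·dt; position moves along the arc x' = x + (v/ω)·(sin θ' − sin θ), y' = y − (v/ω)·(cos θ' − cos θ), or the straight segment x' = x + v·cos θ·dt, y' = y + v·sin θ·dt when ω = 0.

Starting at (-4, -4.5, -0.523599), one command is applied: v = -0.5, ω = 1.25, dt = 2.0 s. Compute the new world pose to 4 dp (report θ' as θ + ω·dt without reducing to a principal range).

θ' = -0.5236 + 1.25·2.0 = 1.9764
R = v/ω = -0.5/1.25 = -0.4000
x' = -4 + -0.4000·(sin 1.9764 − sin -0.5236) = -4.5675
y' = -4.5 − -0.4000·(cos 1.9764 − cos -0.5236) = -5.0042

(-4.5675, -5.0042, 1.9764)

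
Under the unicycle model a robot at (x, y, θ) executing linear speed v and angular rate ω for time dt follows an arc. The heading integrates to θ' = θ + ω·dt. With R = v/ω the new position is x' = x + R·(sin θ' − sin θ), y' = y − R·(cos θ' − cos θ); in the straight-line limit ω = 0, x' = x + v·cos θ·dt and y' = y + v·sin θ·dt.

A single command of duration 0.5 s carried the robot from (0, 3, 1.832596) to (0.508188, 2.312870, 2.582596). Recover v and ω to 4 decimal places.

Δθ = 2.582596 − 1.832596 = 0.750000
ω = Δθ/dt = 0.750000/0.5 = 1.5000
R = −Δy/(cos θ' − cos θ) = -1.1667
v = R·ω = -1.1667·1.5000 = -1.7500

v = -1.7500, ω = 1.5000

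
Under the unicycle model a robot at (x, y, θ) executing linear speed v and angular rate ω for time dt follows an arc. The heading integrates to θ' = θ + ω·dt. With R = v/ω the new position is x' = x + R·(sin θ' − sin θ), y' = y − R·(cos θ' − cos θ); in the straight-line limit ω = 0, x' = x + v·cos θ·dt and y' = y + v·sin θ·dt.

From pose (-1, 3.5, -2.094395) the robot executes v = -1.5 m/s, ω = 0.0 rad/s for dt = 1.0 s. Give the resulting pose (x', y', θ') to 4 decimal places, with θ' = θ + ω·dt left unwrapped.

θ' = -2.0944 + 0.0·1.0 = -2.0944
ω = 0 → straight: x' = -1 + -1.5·cos(-2.0944)·1.0 = -0.2500
y' = 3.5 + -1.5·sin(-2.0944)·1.0 = 4.7990

(-0.2500, 4.7990, -2.0944)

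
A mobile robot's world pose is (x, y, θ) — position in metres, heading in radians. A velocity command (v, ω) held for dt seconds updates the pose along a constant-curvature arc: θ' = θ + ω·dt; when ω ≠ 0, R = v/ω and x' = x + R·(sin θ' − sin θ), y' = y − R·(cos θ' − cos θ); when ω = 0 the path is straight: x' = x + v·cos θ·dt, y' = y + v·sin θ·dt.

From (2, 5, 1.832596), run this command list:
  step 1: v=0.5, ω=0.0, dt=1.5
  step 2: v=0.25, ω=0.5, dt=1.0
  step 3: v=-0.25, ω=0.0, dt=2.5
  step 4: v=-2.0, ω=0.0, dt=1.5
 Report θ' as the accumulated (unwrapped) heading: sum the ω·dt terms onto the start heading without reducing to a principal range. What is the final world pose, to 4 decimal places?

(4.1868, 3.3171, 2.3326)

step 1: θ'=1.8326 (straight) → pose (1.8059, 5.7244, 1.8326)
step 2: θ'=2.3326 (R=0.5000) → pose (1.6847, 5.9401, 2.3326)
step 3: θ'=2.3326 (straight) → pose (2.1161, 5.4879, 2.3326)
step 4: θ'=2.3326 (straight) → pose (4.1868, 3.3171, 2.3326)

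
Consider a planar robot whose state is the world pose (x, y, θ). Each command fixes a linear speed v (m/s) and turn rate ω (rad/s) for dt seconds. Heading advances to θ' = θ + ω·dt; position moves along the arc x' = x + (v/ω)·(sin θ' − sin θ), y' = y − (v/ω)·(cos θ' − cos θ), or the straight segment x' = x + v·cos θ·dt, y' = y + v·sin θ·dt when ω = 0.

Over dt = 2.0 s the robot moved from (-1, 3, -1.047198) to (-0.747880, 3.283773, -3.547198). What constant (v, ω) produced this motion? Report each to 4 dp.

v = -0.2500, ω = -1.2500

Δθ = -3.547198 − -1.047198 = -2.500000
ω = Δθ/dt = -2.500000/2.0 = -1.2500
R = −Δy/(cos θ' − cos θ) = 0.2000
v = R·ω = 0.2000·-1.2500 = -0.2500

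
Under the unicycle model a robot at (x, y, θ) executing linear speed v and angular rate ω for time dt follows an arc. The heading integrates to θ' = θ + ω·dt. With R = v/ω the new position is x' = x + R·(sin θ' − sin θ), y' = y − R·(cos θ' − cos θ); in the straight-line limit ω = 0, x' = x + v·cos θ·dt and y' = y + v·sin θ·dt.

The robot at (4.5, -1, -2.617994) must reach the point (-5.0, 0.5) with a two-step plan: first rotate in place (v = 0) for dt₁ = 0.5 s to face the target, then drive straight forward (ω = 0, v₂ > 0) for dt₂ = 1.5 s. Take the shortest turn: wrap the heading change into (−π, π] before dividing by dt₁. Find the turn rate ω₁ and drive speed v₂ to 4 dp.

ω₁ = -1.3604, v₂ = 6.4118

heading to target = atan2(0.5−-1, -5−4.5) = 2.9850
Δθ = wrap(2.9850 − -2.6180) = -0.6802; ω₁ = Δθ/dt₁ = -1.3604
distance = √((-5−4.5)² + (0.5−-1)²) = 9.6177; v₂ = distance/dt₂ = 6.4118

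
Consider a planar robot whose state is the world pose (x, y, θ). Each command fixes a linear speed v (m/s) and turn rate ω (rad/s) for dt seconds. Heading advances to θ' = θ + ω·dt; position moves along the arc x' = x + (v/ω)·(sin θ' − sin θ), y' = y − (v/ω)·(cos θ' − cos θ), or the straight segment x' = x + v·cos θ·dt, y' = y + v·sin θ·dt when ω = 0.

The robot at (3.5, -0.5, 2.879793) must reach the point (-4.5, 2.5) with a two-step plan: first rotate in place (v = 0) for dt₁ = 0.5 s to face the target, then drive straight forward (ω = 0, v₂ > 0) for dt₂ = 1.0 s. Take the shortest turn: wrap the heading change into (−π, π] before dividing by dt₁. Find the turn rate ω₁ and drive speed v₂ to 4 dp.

ω₁ = -0.1939, v₂ = 8.5440

heading to target = atan2(2.5−-0.5, -4.5−3.5) = 2.7828
Δθ = wrap(2.7828 − 2.8798) = -0.0970; ω₁ = Δθ/dt₁ = -0.1939
distance = √((-4.5−3.5)² + (2.5−-0.5)²) = 8.5440; v₂ = distance/dt₂ = 8.5440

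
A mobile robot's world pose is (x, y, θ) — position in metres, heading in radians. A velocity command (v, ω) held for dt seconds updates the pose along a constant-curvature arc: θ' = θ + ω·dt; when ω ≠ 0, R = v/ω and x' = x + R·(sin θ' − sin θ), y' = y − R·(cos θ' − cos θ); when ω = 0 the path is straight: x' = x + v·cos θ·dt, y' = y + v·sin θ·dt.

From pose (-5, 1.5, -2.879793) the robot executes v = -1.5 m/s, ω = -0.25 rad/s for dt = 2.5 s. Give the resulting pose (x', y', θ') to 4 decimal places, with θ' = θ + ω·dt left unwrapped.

θ' = -2.8798 + -0.25·2.5 = -3.5048
R = v/ω = -1.5/-0.25 = 6.0000
x' = -5 + 6.0000·(sin -3.5048 − sin -2.8798) = -1.3155
y' = 1.5 − 6.0000·(cos -3.5048 − cos -2.8798) = 1.3130

(-1.3155, 1.3130, -3.5048)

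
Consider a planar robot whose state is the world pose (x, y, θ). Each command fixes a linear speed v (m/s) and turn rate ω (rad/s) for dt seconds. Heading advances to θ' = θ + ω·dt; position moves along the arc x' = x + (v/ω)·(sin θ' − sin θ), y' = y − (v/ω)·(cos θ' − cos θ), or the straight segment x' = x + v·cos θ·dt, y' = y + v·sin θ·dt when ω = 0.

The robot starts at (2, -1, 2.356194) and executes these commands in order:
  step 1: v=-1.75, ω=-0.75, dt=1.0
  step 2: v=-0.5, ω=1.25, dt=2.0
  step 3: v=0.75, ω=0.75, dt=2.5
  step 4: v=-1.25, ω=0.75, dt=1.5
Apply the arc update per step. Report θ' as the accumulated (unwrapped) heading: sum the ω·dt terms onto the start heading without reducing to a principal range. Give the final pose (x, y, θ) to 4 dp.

(2.2171, -4.7634, 7.1062)

step 1: θ'=1.6062 (R=2.3333) → pose (2.6820, -2.5673, 1.6062)
step 2: θ'=4.1062 (R=-0.4000) → pose (3.4104, -2.7811, 4.1062)
step 3: θ'=5.9812 (R=1.0000) → pose (3.9348, -4.3056, 5.9812)
step 4: θ'=7.1062 (R=-1.6667) → pose (2.2171, -4.7634, 7.1062)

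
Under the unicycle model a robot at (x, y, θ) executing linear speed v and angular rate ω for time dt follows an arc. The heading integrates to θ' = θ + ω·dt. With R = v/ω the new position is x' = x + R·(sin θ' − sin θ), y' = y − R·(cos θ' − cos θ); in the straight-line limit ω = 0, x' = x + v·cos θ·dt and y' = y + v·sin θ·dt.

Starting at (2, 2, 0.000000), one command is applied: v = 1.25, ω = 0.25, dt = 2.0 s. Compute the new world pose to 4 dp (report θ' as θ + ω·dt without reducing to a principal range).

θ' = 0.0000 + 0.25·2.0 = 0.5000
R = v/ω = 1.25/0.25 = 5.0000
x' = 2 + 5.0000·(sin 0.5000 − sin 0.0000) = 4.3971
y' = 2 − 5.0000·(cos 0.5000 − cos 0.0000) = 2.6121

(4.3971, 2.6121, 0.5000)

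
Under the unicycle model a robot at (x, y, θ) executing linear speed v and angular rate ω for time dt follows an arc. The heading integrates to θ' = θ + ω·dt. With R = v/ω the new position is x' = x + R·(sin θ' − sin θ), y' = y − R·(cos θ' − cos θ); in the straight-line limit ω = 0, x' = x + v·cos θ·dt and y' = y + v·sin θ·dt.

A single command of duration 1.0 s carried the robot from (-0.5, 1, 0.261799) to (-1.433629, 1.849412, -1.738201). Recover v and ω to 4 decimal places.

v = -1.5000, ω = -2.0000

Δθ = -1.738201 − 0.261799 = -2.000000
ω = Δθ/dt = -2.000000/1.0 = -2.0000
R = Δx/(sin θ' − sin θ) = 0.7500
v = R·ω = 0.7500·-2.0000 = -1.5000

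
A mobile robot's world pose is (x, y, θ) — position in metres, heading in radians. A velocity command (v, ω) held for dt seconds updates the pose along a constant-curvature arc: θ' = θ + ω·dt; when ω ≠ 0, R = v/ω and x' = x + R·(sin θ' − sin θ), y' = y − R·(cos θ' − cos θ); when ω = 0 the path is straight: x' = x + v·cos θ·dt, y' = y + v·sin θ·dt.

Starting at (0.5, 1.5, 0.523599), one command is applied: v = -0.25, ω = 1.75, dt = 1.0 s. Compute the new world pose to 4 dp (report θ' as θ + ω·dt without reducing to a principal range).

θ' = 0.5236 + 1.75·1.0 = 2.2736
R = v/ω = -0.25/1.75 = -0.1429
x' = 0.5 + -0.1429·(sin 2.2736 − sin 0.5236) = 0.4624
y' = 1.5 − -0.1429·(cos 2.2736 − cos 0.5236) = 1.2839

(0.4624, 1.2839, 2.2736)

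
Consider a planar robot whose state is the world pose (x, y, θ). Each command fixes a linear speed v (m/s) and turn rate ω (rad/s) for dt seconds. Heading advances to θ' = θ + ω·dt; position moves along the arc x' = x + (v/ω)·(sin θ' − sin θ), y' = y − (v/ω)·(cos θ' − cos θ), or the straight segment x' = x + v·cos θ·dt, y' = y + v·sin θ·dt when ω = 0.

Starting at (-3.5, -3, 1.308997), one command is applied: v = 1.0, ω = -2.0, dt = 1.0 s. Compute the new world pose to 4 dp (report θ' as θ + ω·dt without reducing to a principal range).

θ' = 1.3090 + -2.0·1.0 = -0.6910
R = v/ω = 1.0/-2.0 = -0.5000
x' = -3.5 + -0.5000·(sin -0.6910 − sin 1.3090) = -2.6984
y' = -3 − -0.5000·(cos -0.6910 − cos 1.3090) = -2.7441

(-2.6984, -2.7441, -0.6910)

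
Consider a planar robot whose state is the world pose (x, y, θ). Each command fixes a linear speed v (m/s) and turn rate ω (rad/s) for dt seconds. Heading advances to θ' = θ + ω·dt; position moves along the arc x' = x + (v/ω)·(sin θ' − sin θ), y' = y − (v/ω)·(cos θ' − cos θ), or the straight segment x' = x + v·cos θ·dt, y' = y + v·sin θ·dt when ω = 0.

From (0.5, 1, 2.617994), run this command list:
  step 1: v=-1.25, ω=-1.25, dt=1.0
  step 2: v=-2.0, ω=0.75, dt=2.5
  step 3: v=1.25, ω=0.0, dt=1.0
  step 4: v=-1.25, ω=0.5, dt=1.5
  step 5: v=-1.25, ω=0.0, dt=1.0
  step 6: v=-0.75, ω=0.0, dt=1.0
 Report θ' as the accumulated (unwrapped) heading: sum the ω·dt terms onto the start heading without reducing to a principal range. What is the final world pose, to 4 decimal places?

step 1: θ'=1.3680 (R=1.0000) → pose (0.9795, -0.0674, 1.3680)
step 2: θ'=3.2430 (R=-2.6667) → pose (3.8615, -3.2575, 3.2430)
step 3: θ'=3.2430 (straight) → pose (2.6179, -3.3841, 3.2430)
step 4: θ'=3.9930 (R=-2.5000) → pose (4.2453, -2.5442, 3.9930)
step 5: θ'=3.9930 (straight) → pose (5.0690, -1.6040, 3.9930)
step 6: θ'=3.9930 (straight) → pose (5.5632, -1.0398, 3.9930)

(5.5632, -1.0398, 3.9930)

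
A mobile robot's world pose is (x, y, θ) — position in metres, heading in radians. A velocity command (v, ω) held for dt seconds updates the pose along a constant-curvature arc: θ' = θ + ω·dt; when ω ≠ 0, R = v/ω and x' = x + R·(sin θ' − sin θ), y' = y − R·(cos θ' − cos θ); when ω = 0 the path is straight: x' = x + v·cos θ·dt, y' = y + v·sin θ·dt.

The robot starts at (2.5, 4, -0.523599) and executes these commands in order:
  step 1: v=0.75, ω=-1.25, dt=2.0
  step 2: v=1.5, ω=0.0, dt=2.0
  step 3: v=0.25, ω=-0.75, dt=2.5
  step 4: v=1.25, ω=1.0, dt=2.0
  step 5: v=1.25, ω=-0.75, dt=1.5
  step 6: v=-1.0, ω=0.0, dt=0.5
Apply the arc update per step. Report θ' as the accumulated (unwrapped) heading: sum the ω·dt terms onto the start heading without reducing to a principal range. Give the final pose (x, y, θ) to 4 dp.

step 1: θ'=-3.0236 (R=-0.6000) → pose (2.2706, 2.8846, -3.0236)
step 2: θ'=-3.0236 (straight) → pose (-0.7085, 2.5314, -3.0236)
step 3: θ'=-4.8986 (R=-0.3333) → pose (-1.0753, 2.9241, -4.8986)
step 4: θ'=-2.8986 (R=1.2500) → pose (-2.6045, 4.3688, -2.8986)
step 5: θ'=-4.0236 (R=-1.6667) → pose (-4.2922, 4.9272, -4.0236)
step 6: θ'=-4.0236 (straight) → pose (-3.9744, 4.5412, -4.0236)

(-3.9744, 4.5412, -4.0236)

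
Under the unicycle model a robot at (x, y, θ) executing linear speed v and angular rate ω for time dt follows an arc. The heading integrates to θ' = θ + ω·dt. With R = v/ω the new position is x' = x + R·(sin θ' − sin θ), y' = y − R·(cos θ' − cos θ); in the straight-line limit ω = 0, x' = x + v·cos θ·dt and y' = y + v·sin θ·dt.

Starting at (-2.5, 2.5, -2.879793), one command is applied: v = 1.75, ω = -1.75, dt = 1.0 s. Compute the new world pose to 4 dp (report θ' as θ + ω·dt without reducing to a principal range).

(-3.7554, 3.3834, -4.6298)

θ' = -2.8798 + -1.75·1.0 = -4.6298
R = v/ω = 1.75/-1.75 = -1.0000
x' = -2.5 + -1.0000·(sin -4.6298 − sin -2.8798) = -3.7554
y' = 2.5 − -1.0000·(cos -4.6298 − cos -2.8798) = 3.3834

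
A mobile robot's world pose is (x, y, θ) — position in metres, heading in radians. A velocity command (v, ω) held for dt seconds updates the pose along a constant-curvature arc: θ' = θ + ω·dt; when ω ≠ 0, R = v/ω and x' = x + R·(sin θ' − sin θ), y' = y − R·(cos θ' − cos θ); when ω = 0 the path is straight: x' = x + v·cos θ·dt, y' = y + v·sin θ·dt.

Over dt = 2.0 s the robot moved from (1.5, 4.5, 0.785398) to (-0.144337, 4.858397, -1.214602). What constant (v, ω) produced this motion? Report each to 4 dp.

Δθ = -1.214602 − 0.785398 = -2.000000
ω = Δθ/dt = -2.000000/2.0 = -1.0000
R = Δx/(sin θ' − sin θ) = 1.0000
v = R·ω = 1.0000·-1.0000 = -1.0000

v = -1.0000, ω = -1.0000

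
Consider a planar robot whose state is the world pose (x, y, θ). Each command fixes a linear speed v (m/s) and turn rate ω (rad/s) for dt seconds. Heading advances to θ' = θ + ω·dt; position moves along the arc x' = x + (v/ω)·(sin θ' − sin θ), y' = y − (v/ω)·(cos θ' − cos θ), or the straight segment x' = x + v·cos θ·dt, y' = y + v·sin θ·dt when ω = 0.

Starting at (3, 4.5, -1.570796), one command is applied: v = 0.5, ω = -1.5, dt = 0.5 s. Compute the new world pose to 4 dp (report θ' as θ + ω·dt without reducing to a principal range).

(2.9106, 4.2728, -2.3208)

θ' = -1.5708 + -1.5·0.5 = -2.3208
R = v/ω = 0.5/-1.5 = -0.3333
x' = 3 + -0.3333·(sin -2.3208 − sin -1.5708) = 2.9106
y' = 4.5 − -0.3333·(cos -2.3208 − cos -1.5708) = 4.2728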